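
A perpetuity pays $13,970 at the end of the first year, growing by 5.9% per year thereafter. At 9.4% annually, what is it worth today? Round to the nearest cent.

$399,142.86

PV = PMT / (i − g) = 13970 / (0.094 − 0.059) = 13970 / 0.035000 = 399,142.8571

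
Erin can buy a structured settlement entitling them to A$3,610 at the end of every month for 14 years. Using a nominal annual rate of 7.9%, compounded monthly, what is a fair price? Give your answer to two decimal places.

A$366,256.15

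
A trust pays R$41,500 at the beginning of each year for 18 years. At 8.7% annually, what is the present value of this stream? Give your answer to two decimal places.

Annuity factor a(18|0.087) × (1+i) = 9.710834; PV = 41500 × 9.710834 = 402,999.6296
(annuity-due: payments at period start, so ×(1+i).)

R$402,999.63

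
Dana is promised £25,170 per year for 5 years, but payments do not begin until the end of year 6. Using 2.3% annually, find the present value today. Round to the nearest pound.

Value one period before first payment (t=5): 25170 × [1 − (1+0.023)^(−5)] / 0.023 = 25170 × 4.672697 = 117,611.7902
PV₀ = 117,611.7902 / (1+0.023)^5 = 117,611.7902 / 1.120413 = 104,971.8115

£104,972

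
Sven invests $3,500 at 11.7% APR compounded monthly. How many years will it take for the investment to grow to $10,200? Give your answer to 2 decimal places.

Periodic rate i = 0.117/12 = 0.00975.
n = ln(10200/3500) / ln(1+0.00975) = ln(2.91429) / 0.009703 = 110.2391 months
= 110.2391/12 years

9.19 years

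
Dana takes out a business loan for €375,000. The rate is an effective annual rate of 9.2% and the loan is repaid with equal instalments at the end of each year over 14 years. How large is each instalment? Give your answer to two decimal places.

€48,705.71

PMT = 375000 / ( [1 − (1+0.092)^(−14)] / 0.092 ) = 375000 / 7.699303 = 48,705.7099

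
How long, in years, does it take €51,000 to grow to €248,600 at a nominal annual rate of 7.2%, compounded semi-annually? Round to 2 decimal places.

Periodic rate i = 0.072/2 = 0.036.
(1+i)^n = 248600/51000 = 4.87451, so n = ln 4.87451 / ln 1.036 = 44.7879 half-years
= 44.7879/2 years

22.39 years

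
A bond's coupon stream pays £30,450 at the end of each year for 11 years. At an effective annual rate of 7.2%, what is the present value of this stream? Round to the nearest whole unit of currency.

£226,077

Annuity factor a(11|0.072) = 7.424539; PV = 30450 × 7.424539 = 226,077.2082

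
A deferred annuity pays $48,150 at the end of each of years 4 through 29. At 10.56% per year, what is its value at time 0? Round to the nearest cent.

$312,586.85

Value one period before first payment (t=3): 48150 × [1 − (1+0.1056)^(−26)] / 0.1056 = 48150 × 8.773412 = 422,439.7661
Discount back 3 years: 422,439.7661 × (1+0.1056)^(−3) = 422,439.7661 × 0.739956 = 312,586.8496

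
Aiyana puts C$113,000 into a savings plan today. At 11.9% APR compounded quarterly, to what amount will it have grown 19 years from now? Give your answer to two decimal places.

C$1,048,806.31

i = 0.119/4 = 0.02975 per quarter; n = 19·4 = 76.
FV = PV·(1+i)^n = 113,000 × 9.281472 = 1,048,806.3092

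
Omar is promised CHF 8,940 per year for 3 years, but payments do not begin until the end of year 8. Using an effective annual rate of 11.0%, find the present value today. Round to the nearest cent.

CHF 10,522.70

PV at t=7 (ordinary 3-year annuity): 8940 × a(3|0.11) = 8940 × 2.443715 = 21,846.8096
PV₀ = 21,846.8096 / (1+0.11)^7 = 21,846.8096 / 2.076160 = 10,522.6996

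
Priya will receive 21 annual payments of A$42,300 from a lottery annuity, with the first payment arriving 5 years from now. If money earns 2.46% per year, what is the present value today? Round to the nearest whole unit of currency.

Value one period before first payment (t=4): 42300 × [1 − (1+0.0246)^(−21)] / 0.0246 = 42300 × 16.248514 = 687,312.1400
PV₀ = 687,312.1400 / (1+0.0246)^4 = 687,312.1400 / 1.102091 = 623,643.7995

A$623,644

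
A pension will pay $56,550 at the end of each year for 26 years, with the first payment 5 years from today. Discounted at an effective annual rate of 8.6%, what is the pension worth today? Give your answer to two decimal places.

$417,391.81

PV at t=4 (ordinary 26-year annuity): 56550 × a(26|0.086) = 56550 × 10.266694 = 580,581.5437
Discount back 4 years: 580,581.5437 × (1+0.086)^(−4) = 580,581.5437 × 0.718920 = 417,391.8115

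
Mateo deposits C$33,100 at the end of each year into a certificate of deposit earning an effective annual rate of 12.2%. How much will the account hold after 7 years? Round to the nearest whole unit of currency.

C$336,009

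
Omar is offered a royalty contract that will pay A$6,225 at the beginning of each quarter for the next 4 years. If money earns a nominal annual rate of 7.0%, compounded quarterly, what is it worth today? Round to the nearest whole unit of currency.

A$87,728

Periodic rate i = 0.07/4 = 0.0175; n = 4 × 4 = 16 periods.
Annuity factor a(16|0.0175) × (1+i) = 14.092880; PV = 6225 × 14.092880 = 87,728.1809
(Beginning-of-period payments → annuity-due factor ×(1+i).)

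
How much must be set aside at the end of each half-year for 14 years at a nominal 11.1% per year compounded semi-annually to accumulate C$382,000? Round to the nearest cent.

With 2 periods per year: i = 0.0555, n = 28.
PMT = 382000 / ( [(1+0.0555)^28 − 1] / 0.0555 ) = 382000 / 63.741377 = 5,992.9675

C$5,992.97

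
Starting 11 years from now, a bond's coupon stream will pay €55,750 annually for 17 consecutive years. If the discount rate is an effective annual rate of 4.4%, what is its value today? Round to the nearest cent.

Value one period before first payment (t=10): 55750 × [1 − (1+0.044)^(−17)] / 0.044 = 55750 × 11.796802 = 657,671.7386
Discount back 10 years: 657,671.7386 × (1+0.044)^(−10) = 657,671.7386 × 0.650122 = 427,567.0143

€427,567.01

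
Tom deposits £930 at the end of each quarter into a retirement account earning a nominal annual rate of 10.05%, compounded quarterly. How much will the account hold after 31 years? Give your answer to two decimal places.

i = 0.1005/4 = 0.025125 per quarter; n = 31·4 = 124.
FV = 930 × [(1+0.025125)^124 − 1] / 0.025125 = 930 × 823.615254 = 765,962.1864

£765,962.19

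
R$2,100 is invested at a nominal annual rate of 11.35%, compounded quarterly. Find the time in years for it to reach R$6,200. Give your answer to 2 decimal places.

9.67 years

Periodic rate i = 0.1135/4 = 0.028375.
n = ln(6200/2100) / ln(1+0.028375) = ln(2.95238) / 0.027980 = 38.6925 quarters
= 38.6925/4 years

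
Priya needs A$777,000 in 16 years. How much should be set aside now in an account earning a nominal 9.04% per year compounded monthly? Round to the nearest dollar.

With 12 periods per year: i = 0.00753333, n = 192.
Discount factor = (1+0.00753333)^(−192) = 0.236696; PV = 777,000 × 0.236696 = 183,912.7111

A$183,913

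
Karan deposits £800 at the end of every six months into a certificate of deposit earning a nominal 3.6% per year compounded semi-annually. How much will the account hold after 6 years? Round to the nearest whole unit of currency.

i = 0.036/2 = 0.018 per half-year; n = 6·2 = 12.
FV = PMT · [(1+i)^n − 1] / i = 800 · 13.262252 = 10,609.8014

£10,610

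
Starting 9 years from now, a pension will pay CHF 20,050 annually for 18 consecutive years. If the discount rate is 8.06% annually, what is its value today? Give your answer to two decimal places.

Value one period before first payment (t=8): 20050 × [1 − (1+0.0806)^(−18)] / 0.0806 = 20050 × 9.333006 = 187,126.7750
Discount back 8 years: 187,126.7750 × (1+0.0806)^(−8) = 187,126.7750 × 0.537874 = 100,650.5673

CHF 100,650.57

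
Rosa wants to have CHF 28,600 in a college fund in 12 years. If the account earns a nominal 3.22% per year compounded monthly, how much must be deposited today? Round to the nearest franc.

CHF 19,444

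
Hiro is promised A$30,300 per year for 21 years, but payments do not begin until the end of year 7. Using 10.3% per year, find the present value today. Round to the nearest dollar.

Value one period before first payment (t=6): 30300 × [1 − (1+0.103)^(−21)] / 0.103 = 30300 × 8.469722 = 256,632.5639
PV₀ = 256,632.5639 / (1+0.103)^6 = 256,632.5639 / 1.800749 = 142,514.3801

A$142,514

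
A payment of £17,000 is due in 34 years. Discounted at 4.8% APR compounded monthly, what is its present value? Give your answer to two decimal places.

Periodic rate i = 0.048/12 = 0.004; n = 34 × 12 = 408 periods.
Discount factor = (1+0.004)^(−408) = 0.196176; PV = 17,000 × 0.196176 = 3,334.9866

£3,334.99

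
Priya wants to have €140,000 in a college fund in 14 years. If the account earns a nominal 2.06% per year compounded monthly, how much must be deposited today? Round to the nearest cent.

i = 0.0206/12 = 0.00171667 per month; n = 14·12 = 168.
Discount factor = (1+0.00171667)^(−168) = 0.749647; PV = 140,000 × 0.749647 = 104,950.5916

€104,950.59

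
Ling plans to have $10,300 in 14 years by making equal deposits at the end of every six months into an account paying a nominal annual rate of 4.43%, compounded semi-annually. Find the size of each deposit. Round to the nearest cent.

$269.43

i = 0.0443/2 = 0.02215 per half-year; n = 14·2 = 28.
FV-annuity factor = 38.228301; PMT = 10300 / 38.228301 = 269.4339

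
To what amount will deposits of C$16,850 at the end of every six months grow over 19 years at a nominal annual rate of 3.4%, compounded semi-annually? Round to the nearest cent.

C$889,643.36

With 2 periods per year: i = 0.017, n = 38.
FV = 16850 × [(1+0.017)^38 − 1] / 0.017 = 16850 × 52.797825 = 889,643.3588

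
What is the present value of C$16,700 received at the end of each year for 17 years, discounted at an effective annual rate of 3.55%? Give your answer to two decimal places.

C$210,444.68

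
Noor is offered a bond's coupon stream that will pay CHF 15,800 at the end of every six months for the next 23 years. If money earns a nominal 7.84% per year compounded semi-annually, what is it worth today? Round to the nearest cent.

Periodic rate i = 0.0784/2 = 0.0392; n = 23 × 2 = 46 periods.
Annuity factor a(46|0.0392) = 21.159560; PV = 15800 × 21.159560 = 334,321.0439

CHF 334,321.04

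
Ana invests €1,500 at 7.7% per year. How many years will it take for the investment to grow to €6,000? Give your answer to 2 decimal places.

18.69 years

n = ln(6000/1500) / ln(1+0.077) = ln(4.00000) / 0.074179 = 18.6884 years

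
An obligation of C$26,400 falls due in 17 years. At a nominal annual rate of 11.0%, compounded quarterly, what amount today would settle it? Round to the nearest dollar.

With 4 periods per year: i = 0.0275, n = 68.
PV = FV·(1+i)^(−n) = 26,400 × 0.158065 = 4,172.9141

C$4,173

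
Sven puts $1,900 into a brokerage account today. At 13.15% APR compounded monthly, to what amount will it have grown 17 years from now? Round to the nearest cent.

$17,552.46

Periodic rate i = 0.1315/12 = 0.0109583; n = 17 × 12 = 204 periods.
FV = 1,900 × (1 + 0.0109583)^204 = 17,552.4574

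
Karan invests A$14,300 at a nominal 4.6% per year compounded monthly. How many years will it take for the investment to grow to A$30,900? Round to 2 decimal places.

Periodic rate i = 0.046/12 = 0.00383333.
n = ln(30900/14300) / ln(1+0.00383333) = ln(2.16084) / 0.003826 = 201.3841 months
= 201.3841/12 years

16.78 years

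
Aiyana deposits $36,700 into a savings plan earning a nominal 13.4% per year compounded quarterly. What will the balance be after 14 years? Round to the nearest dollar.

Periodic rate i = 0.134/4 = 0.0335; n = 14 × 4 = 56 periods.
FV = 36,700 × (1 + 0.0335)^56 = 232,302.0264

$232,302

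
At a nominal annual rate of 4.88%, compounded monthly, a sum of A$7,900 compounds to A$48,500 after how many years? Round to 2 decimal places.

37.26 years

Periodic rate i = 0.0488/12 = 0.00406667.
(1+i)^n = 48500/7900 = 6.13924, so n = ln 6.13924 / ln 1.00407 = 447.1447 months
= 447.1447/12 years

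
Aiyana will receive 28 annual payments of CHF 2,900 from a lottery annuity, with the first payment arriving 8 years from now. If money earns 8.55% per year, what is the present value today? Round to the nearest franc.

CHF 17,179

Value one period before first payment (t=7): 2900 × [1 − (1+0.0855)^(−28)] / 0.0855 = 2900 × 10.519930 = 30,507.7963
Discount back 7 years: 30,507.7963 × (1+0.0855)^(−7) = 30,507.7963 × 0.563107 = 17,179.1647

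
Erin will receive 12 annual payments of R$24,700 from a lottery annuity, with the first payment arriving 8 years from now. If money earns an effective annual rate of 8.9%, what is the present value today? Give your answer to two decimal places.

PV at t=7 (ordinary 12-year annuity): 24700 × a(12|0.089) = 24700 × 7.196940 = 177,764.4262
PV₀ = 177,764.4262 / (1+0.089)^7 = 177,764.4262 / 1.816332 = 97,870.0245

R$97,870.02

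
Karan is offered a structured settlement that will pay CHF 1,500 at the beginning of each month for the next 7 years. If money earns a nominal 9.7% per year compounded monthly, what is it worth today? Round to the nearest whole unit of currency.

CHF 91,942

i = 0.097/12 = 0.00808333 per month; n = 7·12 = 84.
PV = PMT · [1 − (1+i)^(−n)] / i × (1+i) = 1500 · 61.294377 = 91,941.5658
(annuity-due: payments at period start, so ×(1+i).)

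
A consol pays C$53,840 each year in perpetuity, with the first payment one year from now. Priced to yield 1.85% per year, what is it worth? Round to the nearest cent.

C$2,910,270.27

PV = C/r = 53840/0.0185 = 2,910,270.2703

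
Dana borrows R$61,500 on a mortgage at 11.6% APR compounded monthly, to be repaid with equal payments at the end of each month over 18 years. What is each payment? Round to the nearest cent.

With 12 periods per year: i = 0.00966667, n = 216.
PMT = 61500 / ( [1 − (1+0.00966667)^(−216)] / 0.00966667 ) = 61500 / 90.498232 = 679.5713

R$679.57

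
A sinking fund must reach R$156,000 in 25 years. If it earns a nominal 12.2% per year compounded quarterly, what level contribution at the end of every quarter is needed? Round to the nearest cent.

Periodic rate i = 0.122/4 = 0.0305; n = 25 × 4 = 100 periods.
PMT = 156000 / ( [(1+0.0305)^100 − 1] / 0.0305 ) = 156000 / 628.667305 = 248.1440

R$248.14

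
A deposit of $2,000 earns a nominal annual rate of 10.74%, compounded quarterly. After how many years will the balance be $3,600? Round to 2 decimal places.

Periodic rate i = 0.1074/4 = 0.02685.
(1+i)^n = 3600/2000 = 1.80000, so n = ln 1.80000 / ln 1.02685 = 22.1841 quarters
= 22.1841/4 years

5.55 years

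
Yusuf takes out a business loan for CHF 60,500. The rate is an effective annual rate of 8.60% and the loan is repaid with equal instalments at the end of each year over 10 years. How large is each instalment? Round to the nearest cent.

CHF 9,261.79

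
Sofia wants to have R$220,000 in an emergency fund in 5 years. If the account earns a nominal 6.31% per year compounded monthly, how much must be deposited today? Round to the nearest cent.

R$160,606.00

With 12 periods per year: i = 0.00525833, n = 60.
PV = 220,000 / (1 + 0.00525833)^60 = 220,000 / 1.369812 = 160,605.9986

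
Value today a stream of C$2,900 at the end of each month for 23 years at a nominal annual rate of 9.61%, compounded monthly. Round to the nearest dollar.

Periodic rate i = 0.0961/12 = 0.00800833; n = 23 × 12 = 276 periods.
PV = PMT · [1 − (1+i)^(−n)] / i = 2900 · 111.054636 = 322,058.4436

C$322,058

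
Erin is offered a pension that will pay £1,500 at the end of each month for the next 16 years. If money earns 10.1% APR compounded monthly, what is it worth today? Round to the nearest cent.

Periodic rate i = 0.101/12 = 0.00841667; n = 16 × 12 = 192 periods.
PV = PMT · [1 − (1+i)^(−n)] / i = 1500 · 95.044736 = 142,567.1045

£142,567.10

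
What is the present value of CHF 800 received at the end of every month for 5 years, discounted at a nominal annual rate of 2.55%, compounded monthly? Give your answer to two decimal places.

With 12 periods per year: i = 0.002125, n = 60.
PV = 800 × [1 − (1+0.002125)^(−60)] / 0.002125 = 800 × 56.276467 = 45,021.1737

CHF 45,021.17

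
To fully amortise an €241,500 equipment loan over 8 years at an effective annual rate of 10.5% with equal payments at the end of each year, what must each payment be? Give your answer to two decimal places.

€46,094.93

Annuity-PV factor = 5.239188; PMT = 241500 / 5.239188 = 46,094.9302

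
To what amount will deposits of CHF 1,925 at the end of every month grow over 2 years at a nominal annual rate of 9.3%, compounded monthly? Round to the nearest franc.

With 12 periods per year: i = 0.00775, n = 24.
FV = PMT · [(1+i)^n − 1] / i = 1925 · 26.265670 = 50,561.4146

CHF 50,561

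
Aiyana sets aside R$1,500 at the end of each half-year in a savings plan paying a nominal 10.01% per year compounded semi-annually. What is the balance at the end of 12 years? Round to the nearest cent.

R$66,796.84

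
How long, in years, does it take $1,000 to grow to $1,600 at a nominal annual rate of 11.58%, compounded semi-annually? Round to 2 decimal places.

Periodic rate i = 0.1158/2 = 0.0579.
(1+i)^n = 1600/1000 = 1.60000, so n = ln 1.60000 / ln 1.0579 = 8.3503 half-years
= 8.3503/2 years

4.18 years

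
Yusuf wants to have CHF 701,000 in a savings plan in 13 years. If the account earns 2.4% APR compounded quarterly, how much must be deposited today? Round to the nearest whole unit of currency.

CHF 513,598

i = 0.024/4 = 0.006 per quarter; n = 13·4 = 52.
PV = FV·(1+i)^(−n) = 701,000 × 0.732664 = 513,597.6413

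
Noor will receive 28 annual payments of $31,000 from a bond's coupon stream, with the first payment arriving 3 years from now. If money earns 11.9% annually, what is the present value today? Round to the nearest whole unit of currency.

$199,112

PV at t=2 (ordinary 28-year annuity): 31000 × a(28|0.119) = 31000 × 8.042608 = 249,320.8416
Discount back 2 years: 249,320.8416 × (1+0.119)^(−2) = 249,320.8416 × 0.798619 = 199,112.4477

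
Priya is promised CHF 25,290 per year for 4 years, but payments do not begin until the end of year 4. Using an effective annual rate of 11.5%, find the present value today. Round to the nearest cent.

PV at t=3 (ordinary 4-year annuity): 25290 × a(4|0.115) = 25290 × 3.069614 = 77,630.5330
PV₀ = 77,630.5330 / (1+0.115)^3 = 77,630.5330 / 1.386196 = 56,002.5711

CHF 56,002.57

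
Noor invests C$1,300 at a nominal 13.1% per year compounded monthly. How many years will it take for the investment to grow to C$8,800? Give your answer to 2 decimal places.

Periodic rate i = 0.131/12 = 0.0109167.
(1+i)^n = 8800/1300 = 6.76923, so n = ln 6.76923 / ln 1.01092 = 176.1350 months
= 176.1350/12 years

14.68 years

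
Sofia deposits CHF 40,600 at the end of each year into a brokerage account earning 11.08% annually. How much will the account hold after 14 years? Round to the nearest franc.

CHF 1,229,043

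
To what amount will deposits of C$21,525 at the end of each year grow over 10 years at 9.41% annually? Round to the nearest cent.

FV = PMT · [(1+i)^n − 1] / i = 21525 · 15.493452 = 333,496.5448

C$333,496.54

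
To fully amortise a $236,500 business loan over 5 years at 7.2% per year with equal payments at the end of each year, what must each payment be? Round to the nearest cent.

PMT = 236500 / ( [1 − (1+0.072)^(−5)] / 0.072 ) = 236500 / 4.078334 = 57,989.3668

$57,989.37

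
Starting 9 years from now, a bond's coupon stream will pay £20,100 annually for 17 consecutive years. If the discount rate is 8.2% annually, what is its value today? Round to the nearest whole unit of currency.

£96,312

Value one period before first payment (t=8): 20100 × [1 − (1+0.082)^(−17)] / 0.082 = 20100 × 9.001212 = 180,924.3543
Discount back 8 years: 180,924.3543 × (1+0.082)^(−8) = 180,924.3543 × 0.532331 = 96,311.6770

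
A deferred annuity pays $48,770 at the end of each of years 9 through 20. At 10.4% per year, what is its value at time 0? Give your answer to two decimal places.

$147,679.55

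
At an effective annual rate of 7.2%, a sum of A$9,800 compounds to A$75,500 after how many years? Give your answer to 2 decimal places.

29.37 years

n = ln(75500/9800) / ln(1+0.072) = ln(7.70408) / 0.069526 = 29.3667 years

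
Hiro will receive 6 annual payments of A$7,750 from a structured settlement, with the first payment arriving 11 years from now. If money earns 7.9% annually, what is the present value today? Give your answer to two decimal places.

A$16,800.36

Value one period before first payment (t=10): 7750 × [1 − (1+0.079)^(−6)] / 0.079 = 7750 × 4.636937 = 35,936.2651
PV₀ = 35,936.2651 / (1+0.079)^10 = 35,936.2651 / 2.139018 = 16,800.3563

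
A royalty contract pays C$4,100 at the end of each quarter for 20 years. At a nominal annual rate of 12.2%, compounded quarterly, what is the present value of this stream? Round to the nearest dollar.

With 4 periods per year: i = 0.0305, n = 80.
PV = PMT · [1 − (1+i)^(−n)] / i = 4100 · 29.823006 = 122,274.3256

C$122,274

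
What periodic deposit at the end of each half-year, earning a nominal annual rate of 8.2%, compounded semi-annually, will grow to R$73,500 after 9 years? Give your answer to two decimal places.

R$2,839.80

i = 0.082/2 = 0.041 per half-year; n = 9·2 = 18.
FV-annuity factor = 25.882116; PMT = 73500 / 25.882116 = 2,839.7987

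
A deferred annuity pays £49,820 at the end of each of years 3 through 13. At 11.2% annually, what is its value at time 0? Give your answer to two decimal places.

£247,831.27

PV at t=2 (ordinary 11-year annuity): 49820 × a(11|0.112) = 49820 × 6.151230 = 306,454.2642
PV₀ = 306,454.2642 / (1+0.112)^2 = 306,454.2642 / 1.236544 = 247,831.2654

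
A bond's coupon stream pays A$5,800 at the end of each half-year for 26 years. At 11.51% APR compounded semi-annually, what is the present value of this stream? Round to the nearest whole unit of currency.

i = 0.1151/2 = 0.05755 per half-year; n = 26·2 = 52.
Annuity factor a(52|0.05755) = 16.429288; PV = 5800 × 16.429288 = 95,289.8676

A$95,290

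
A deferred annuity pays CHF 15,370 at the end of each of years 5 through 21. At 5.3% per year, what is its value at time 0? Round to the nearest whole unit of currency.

Value one period before first payment (t=4): 15370 × [1 − (1+0.053)^(−17)] / 0.053 = 15370 × 11.025654 = 169,464.3018
Discount back 4 years: 169,464.3018 × (1+0.053)^(−4) = 169,464.3018 × 0.813367 = 137,836.6603

CHF 137,837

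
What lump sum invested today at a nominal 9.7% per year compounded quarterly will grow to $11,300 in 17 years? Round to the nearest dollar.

Periodic rate i = 0.097/4 = 0.02425; n = 17 × 4 = 68 periods.
PV = 11,300 / (1 + 0.02425)^68 = 11,300 / 5.100422 = 2,215.5028

$2,216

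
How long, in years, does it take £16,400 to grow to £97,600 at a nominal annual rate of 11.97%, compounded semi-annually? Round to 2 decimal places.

Periodic rate i = 0.1197/2 = 0.05985.
n = ln(97600/16400) / ln(1+0.05985) = ln(5.95122) / 0.058127 = 30.6843 half-years
= 30.6843/2 years

15.34 years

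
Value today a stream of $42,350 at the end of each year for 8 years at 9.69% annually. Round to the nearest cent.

$228,506.59

Annuity factor a(8|0.0969) = 5.395669; PV = 42350 × 5.395669 = 228,506.5941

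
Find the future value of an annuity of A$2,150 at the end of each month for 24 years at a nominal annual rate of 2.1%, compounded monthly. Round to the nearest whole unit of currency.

A$804,223

i = 0.021/12 = 0.00175 per month; n = 24·12 = 288.
FV = 2150 × [(1+0.00175)^288 − 1] / 0.00175 = 2150 × 374.057357 = 804,223.3167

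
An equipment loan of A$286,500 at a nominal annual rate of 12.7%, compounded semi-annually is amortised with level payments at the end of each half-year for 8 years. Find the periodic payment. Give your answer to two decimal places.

i = 0.127/2 = 0.0635 per half-year; n = 8·2 = 16.
PMT = 286500 / ( [1 − (1+0.0635)^(−16)] / 0.0635 ) = 286500 / 9.867367 = 29,035.0998

A$29,035.10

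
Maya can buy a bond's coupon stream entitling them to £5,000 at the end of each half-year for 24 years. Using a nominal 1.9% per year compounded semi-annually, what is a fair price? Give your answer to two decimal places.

£192,010.78

With 2 periods per year: i = 0.0095, n = 48.
PV = PMT · [1 − (1+i)^(−n)] / i = 5000 · 38.402156 = 192,010.7822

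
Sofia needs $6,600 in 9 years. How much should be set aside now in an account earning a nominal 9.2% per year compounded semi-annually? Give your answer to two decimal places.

With 2 periods per year: i = 0.046, n = 18.
PV = FV·(1+i)^(−n) = 6,600 × 0.445071 = 2,937.4712

$2,937.47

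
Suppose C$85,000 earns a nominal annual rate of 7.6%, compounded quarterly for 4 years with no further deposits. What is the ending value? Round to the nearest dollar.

C$114,870

i = 0.076/4 = 0.019 per quarter; n = 4·4 = 16.
FV = 85,000 × (1 + 0.019)^16 = 114,869.8013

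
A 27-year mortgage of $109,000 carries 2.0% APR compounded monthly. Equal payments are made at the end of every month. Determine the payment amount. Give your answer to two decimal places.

Periodic rate i = 0.02/12 = 0.00166667; n = 27 × 12 = 324 periods.
Annuity-PV factor = 250.193846; PMT = 109000 / 250.193846 = 435.6622

$435.66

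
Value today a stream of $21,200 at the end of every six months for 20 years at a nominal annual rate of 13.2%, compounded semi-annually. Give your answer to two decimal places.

$296,294.66

With 2 periods per year: i = 0.066, n = 40.
Annuity factor a(40|0.066) = 13.976163; PV = 21200 × 13.976163 = 296,294.6630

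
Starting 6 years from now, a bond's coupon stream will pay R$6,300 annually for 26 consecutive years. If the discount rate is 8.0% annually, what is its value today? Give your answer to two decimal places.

R$46,349.66

Value one period before first payment (t=5): 6300 × [1 − (1+0.08)^(−26)] / 0.08 = 6300 × 10.809978 = 68,102.8611
PV₀ = 68,102.8611 / (1+0.08)^5 = 68,102.8611 / 1.469328 = 46,349.6629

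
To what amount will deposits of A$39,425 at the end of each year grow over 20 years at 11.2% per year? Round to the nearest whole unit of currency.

A$2,590,037

FV = 39425 × [(1+0.112)^20 − 1] / 0.112 = 39425 × 65.695291 = 2,590,036.8374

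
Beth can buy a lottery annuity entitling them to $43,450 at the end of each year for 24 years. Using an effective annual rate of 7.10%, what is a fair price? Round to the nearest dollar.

PV = PMT · [1 − (1+i)^(−n)] / i = 43450 · 11.369354 = 493,998.4212

$493,998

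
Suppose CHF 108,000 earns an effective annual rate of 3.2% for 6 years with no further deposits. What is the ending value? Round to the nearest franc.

CHF 130,467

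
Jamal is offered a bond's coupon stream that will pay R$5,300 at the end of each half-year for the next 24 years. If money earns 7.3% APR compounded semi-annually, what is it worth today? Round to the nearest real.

R$119,224

Periodic rate i = 0.073/2 = 0.0365; n = 24 × 2 = 48 periods.
PV = 5300 × [1 − (1+0.0365)^(−48)] / 0.0365 = 5300 × 22.495180 = 119,224.4535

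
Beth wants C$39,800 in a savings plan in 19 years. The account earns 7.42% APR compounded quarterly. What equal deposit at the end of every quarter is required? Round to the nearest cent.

Periodic rate i = 0.0742/4 = 0.01855; n = 19 × 4 = 76 periods.
PMT = 39800 / ( [(1+0.01855)^76 − 1] / 0.01855 ) = 39800 / 164.020592 = 242.6525

C$242.65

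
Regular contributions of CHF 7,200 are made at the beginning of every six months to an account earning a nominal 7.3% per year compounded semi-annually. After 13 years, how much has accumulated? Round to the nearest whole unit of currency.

CHF 314,831

i = 0.073/2 = 0.0365 per half-year; n = 13·2 = 26.
Accumulation factor s(26|0.0365) × (1+i) = 43.726508; FV = 7200 × 43.726508 = 314,830.8573
(annuity-due: payments at period start, so ×(1+i).)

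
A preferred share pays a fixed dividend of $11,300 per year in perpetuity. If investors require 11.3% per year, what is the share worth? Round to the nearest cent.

PV = C/r = 11300/0.113 = 100,000.0000

$100,000.00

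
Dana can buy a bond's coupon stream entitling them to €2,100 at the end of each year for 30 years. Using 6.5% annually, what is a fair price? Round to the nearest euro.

Annuity factor a(30|0.065) = 13.058676; PV = 2100 × 13.058676 = 27,423.2194

€27,423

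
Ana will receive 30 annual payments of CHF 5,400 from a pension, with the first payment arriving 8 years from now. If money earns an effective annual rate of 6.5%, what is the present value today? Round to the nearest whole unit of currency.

PV at t=7 (ordinary 30-year annuity): 5400 × a(30|0.065) = 5400 × 13.058676 = 70,516.8499
Discount back 7 years: 70,516.8499 × (1+0.065)^(−7) = 70,516.8499 × 0.643506 = 45,378.0312

CHF 45,378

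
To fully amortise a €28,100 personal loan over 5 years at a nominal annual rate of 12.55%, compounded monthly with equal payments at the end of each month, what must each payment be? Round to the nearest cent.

€632.91

i = 0.1255/12 = 0.0104583 per month; n = 5·12 = 60.
PMT = 28100 / ( [1 − (1+0.0104583)^(−60)] / 0.0104583 ) = 28100 / 44.398314 = 632.9069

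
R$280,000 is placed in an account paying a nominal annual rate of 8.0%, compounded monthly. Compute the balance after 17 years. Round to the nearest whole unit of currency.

R$1,086,022

Periodic rate i = 0.08/12 = 0.00666667; n = 17 × 12 = 204 periods.
FV = 280,000 × (1 + 0.00666667)^204 = 1,086,021.5218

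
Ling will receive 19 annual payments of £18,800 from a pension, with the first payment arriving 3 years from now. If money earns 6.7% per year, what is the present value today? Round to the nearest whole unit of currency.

Value one period before first payment (t=2): 18800 × [1 − (1+0.067)^(−19)] / 0.067 = 18800 × 10.572247 = 198,758.2479
Discount back 2 years: 198,758.2479 × (1+0.067)^(−2) = 198,758.2479 × 0.878357 = 174,580.7363

£174,581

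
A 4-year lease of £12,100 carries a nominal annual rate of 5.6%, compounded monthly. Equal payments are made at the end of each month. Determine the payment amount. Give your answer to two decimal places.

£281.96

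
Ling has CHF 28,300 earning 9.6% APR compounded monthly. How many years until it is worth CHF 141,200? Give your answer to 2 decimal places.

Periodic rate i = 0.096/12 = 0.008.
(1+i)^n = 141200/28300 = 4.98940, so n = ln 4.98940 / ln 1.008 = 201.7170 months
= 201.7170/12 years

16.81 years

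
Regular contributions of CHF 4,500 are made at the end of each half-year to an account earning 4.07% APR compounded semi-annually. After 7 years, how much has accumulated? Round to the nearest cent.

CHF 72,051.21

i = 0.0407/2 = 0.02035 per half-year; n = 7·2 = 14.
Accumulation factor s(14|0.02035) = 16.011380; FV = 4500 × 16.011380 = 72,051.2121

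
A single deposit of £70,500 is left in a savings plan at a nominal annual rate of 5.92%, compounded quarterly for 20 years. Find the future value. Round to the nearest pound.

i = 0.0592/4 = 0.0148 per quarter; n = 20·4 = 80.
70,500 × (1+0.0148)^80 = 70,500 × 3.239192 = 228,363.0322

£228,363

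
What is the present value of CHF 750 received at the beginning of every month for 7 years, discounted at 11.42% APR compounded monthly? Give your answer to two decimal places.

i = 0.1142/12 = 0.00951667 per month; n = 7·12 = 84.
PV = PMT · [1 − (1+i)^(−n)] / i × (1+i) = 750 · 58.205307 = 43,653.9806
(Beginning-of-period payments → annuity-due factor ×(1+i).)

CHF 43,653.98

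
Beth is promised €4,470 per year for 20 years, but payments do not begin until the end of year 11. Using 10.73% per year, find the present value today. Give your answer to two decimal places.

PV at t=10 (ordinary 20-year annuity): 4470 × a(20|0.1073) = 4470 × 8.106012 = 36,233.8745
PV₀ = 36,233.8745 / (1+0.1073)^10 = 36,233.8745 / 2.771105 = 13,075.6045

€13,075.60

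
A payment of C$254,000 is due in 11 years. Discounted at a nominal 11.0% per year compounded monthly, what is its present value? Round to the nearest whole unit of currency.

With 12 periods per year: i = 0.00916667, n = 132.
PV = 254,000 / (1 + 0.00916667)^132 = 254,000 / 3.335051 = 76,160.7654

C$76,161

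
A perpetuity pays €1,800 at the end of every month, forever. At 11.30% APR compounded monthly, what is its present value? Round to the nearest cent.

€191,150.44

Periodic rate i = 0.113/12 = 0.00941667.
PV = PMT / i = 1800 / 0.00941667 = 191,150.4425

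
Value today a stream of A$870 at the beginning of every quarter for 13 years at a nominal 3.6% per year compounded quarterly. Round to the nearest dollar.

A$36,326

i = 0.036/4 = 0.009 per quarter; n = 13·4 = 52.
PV = 870 × [1 − (1+0.009)^(−52)] / 0.009 × (1+i) = 870 × 41.753998 = 36,325.9781
Payments are at the start of each period, so multiply by (1+i).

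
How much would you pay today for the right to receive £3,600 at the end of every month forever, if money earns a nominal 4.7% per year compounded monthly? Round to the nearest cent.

Periodic rate i = 0.047/12 = 0.00391667.
PV = C/r = 3600/0.00391667 = 919,148.9362

£919,148.94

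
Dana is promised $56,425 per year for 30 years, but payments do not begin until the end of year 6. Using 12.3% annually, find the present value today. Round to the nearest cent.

$248,931.17

Value one period before first payment (t=5): 56425 × [1 − (1+0.123)^(−30)] / 0.123 = 56425 × 7.879642 = 444,608.8090
Discount back 5 years: 444,608.8090 × (1+0.123)^(−5) = 444,608.8090 × 0.559888 = 248,931.1708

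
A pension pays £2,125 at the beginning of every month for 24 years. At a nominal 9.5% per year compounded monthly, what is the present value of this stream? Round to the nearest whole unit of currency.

£242,624

Periodic rate i = 0.095/12 = 0.00791667; n = 24 × 12 = 288 periods.
Annuity factor a(288|0.00791667) × (1+i) = 114.175958; PV = 2125 × 114.175958 = 242,623.9109
Payments are at the start of each period, so multiply by (1+i).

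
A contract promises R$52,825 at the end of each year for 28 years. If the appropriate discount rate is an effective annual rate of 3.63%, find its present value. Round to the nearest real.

R$919,019

PV = 52825 × [1 − (1+0.0363)^(−28)] / 0.0363 = 52825 × 17.397429 = 919,019.1923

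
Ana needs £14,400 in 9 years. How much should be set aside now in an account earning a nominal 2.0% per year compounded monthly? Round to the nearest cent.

Periodic rate i = 0.02/12 = 0.00166667; n = 9 × 12 = 108 periods.
PV = FV·(1+i)^(−n) = 14,400 × 0.835395 = 12,029.6934

£12,029.69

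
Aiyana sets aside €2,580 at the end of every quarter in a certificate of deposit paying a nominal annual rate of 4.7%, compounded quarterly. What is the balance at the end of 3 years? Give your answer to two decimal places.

€33,041.27

i = 0.047/4 = 0.01175 per quarter; n = 3·4 = 12.
Accumulation factor s(12|0.01175) = 12.806692; FV = 2580 × 12.806692 = 33,041.2655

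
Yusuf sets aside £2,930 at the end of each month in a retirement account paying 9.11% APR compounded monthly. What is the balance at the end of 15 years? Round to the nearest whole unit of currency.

£1,119,799

With 12 periods per year: i = 0.00759167, n = 180.
FV = PMT · [(1+i)^n − 1] / i = 2930 · 382.184085 = 1,119,799.3689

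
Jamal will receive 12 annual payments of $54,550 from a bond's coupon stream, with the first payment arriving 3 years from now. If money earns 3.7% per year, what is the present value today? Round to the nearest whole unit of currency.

$484,470

PV at t=2 (ordinary 12-year annuity): 54550 × a(12|0.037) = 54550 × 9.550578 = 520,984.0197
Discount back 2 years: 520,984.0197 × (1+0.037)^(−2) = 520,984.0197 × 0.929913 = 484,470.0003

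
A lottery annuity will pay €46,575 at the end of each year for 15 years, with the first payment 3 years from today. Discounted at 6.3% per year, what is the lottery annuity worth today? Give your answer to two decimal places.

€392,587.38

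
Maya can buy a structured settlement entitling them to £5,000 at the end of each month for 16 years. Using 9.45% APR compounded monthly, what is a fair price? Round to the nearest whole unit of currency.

i = 0.0945/12 = 0.007875 per month; n = 16·12 = 192.
PV = 5000 × [1 − (1+0.007875)^(−192)] / 0.007875 = 5000 × 98.821818 = 494,109.0902

£494,109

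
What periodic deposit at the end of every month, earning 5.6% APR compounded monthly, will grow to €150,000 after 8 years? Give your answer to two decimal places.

i = 0.056/12 = 0.00466667 per month; n = 8·12 = 96.
FV-annuity factor = 120.760389; PMT = 150000 / 120.760389 = 1,242.1292

€1,242.13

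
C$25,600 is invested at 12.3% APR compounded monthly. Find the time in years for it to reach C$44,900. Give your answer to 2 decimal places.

Periodic rate i = 0.123/12 = 0.01025.
(1+i)^n = 44900/25600 = 1.75391, so n = ln 1.75391 / ln 1.01025 = 55.0946 months
= 55.0946/12 years

4.59 years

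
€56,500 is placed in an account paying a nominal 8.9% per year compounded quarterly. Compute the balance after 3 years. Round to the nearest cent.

€73,575.61

i = 0.089/4 = 0.02225 per quarter; n = 3·4 = 12.
FV = 56,500 × (1 + 0.02225)^12 = 73,575.6112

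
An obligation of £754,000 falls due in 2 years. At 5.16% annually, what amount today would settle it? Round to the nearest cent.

PV = FV·(1+i)^(−n) = 754,000 × 0.904272 = 681,820.7138

£681,820.71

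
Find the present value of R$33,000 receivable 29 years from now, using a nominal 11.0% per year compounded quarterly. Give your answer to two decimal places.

R$1,418.47

Periodic rate i = 0.11/4 = 0.0275; n = 29 × 4 = 116 periods.
PV = FV·(1+i)^(−n) = 33,000 × 0.042984 = 1,418.4747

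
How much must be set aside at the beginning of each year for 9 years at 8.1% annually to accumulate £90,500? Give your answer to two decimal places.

£6,676.24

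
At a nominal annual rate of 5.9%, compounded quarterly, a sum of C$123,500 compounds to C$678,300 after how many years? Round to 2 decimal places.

29.08 years

Periodic rate i = 0.059/4 = 0.01475.
(1+i)^n = 678300/123500 = 5.49231, so n = ln 5.49231 / ln 1.01475 = 116.3309 quarters
= 116.3309/4 years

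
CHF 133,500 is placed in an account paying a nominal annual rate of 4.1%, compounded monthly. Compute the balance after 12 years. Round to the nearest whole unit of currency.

CHF 218,167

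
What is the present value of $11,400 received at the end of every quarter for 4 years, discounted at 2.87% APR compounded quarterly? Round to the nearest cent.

$171,738.91

Periodic rate i = 0.0287/4 = 0.007175; n = 4 × 4 = 16 periods.
Annuity factor a(16|0.007175) = 15.064817; PV = 11400 × 15.064817 = 171,738.9090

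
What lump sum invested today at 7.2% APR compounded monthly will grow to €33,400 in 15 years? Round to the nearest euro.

€11,379

With 12 periods per year: i = 0.006, n = 180.
Discount factor = (1+0.006)^(−180) = 0.340693; PV = 33,400 × 0.340693 = 11,379.1530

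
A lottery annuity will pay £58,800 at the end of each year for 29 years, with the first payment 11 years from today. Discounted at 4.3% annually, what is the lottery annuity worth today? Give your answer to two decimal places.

£632,823.97

PV at t=10 (ordinary 29-year annuity): 58800 × a(29|0.043) = 58800 × 16.396407 = 964,108.7031
PV₀ = 964,108.7031 / (1+0.043)^10 = 964,108.7031 / 1.523502 = 632,823.9672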